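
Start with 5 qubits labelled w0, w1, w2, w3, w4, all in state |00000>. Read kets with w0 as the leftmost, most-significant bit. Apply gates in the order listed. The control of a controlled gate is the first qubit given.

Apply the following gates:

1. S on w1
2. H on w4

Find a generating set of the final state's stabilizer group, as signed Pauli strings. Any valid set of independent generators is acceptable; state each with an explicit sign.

The final state is stabilized by the group generated by +IIIIX, +ZIIII, +IZIII, +IIZII, +IIIZI; other independent generating sets are equally valid.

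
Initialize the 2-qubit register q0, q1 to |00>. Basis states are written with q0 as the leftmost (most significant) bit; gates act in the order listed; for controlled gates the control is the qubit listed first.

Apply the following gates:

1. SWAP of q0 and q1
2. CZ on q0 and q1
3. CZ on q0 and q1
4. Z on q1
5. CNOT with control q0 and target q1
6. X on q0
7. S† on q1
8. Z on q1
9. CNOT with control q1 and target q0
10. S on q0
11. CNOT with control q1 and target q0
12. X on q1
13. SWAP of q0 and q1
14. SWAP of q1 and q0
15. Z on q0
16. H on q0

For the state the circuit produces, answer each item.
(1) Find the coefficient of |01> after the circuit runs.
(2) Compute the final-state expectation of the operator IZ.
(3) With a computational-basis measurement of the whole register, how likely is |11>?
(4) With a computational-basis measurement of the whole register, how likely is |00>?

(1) |01> carries amplitude -sqrt(2)*I/2 in the final state. Key observation: gates 2-3 undo each other exactly, leaving only the rest of the circuit to track.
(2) In the final state, IZ has expectation -1.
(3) A full measurement returns |11> with probability 1/2.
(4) A full measurement returns |00> with probability 0.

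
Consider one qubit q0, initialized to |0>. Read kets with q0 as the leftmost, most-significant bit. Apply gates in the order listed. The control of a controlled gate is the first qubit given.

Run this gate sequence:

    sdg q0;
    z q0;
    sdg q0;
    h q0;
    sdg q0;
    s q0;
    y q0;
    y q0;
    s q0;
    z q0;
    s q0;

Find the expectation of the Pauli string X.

In the final state, X has expectation 1.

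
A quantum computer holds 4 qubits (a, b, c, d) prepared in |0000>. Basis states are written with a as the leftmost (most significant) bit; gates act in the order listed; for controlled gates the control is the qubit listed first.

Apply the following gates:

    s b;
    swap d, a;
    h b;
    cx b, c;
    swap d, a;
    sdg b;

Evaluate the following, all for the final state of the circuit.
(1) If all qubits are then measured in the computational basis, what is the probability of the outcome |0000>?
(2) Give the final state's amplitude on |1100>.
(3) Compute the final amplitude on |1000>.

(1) Outcome |0000> occurs with probability 1/2.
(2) |1100> carries amplitude 0 in the final state.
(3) The amplitude on |1000> is 0.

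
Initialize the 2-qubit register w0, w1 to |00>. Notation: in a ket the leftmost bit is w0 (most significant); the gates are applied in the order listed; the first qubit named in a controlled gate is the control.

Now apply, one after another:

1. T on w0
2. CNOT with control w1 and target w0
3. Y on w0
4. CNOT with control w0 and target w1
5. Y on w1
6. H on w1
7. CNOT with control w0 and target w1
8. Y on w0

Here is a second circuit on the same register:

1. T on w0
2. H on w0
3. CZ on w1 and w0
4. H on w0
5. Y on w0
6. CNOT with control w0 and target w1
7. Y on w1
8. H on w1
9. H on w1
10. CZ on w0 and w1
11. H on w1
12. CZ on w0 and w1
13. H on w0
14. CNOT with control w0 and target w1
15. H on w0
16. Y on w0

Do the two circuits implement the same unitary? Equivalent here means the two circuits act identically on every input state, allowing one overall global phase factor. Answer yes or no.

No, they are not equivalent — no single phase factor reconciles the two unitaries.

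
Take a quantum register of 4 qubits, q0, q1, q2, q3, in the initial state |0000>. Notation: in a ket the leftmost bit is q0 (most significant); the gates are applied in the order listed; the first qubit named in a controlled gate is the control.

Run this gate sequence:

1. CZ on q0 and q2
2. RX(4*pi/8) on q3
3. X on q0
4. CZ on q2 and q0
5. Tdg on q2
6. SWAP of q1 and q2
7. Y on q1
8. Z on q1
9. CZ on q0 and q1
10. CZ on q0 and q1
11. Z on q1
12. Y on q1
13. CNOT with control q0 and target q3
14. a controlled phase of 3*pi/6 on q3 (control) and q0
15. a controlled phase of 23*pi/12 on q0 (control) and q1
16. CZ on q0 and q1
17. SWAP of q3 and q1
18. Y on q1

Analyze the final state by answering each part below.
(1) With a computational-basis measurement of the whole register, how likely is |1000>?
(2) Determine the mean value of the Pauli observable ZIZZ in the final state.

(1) The probability of measuring |1000> is 1/2.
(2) The observable ZIZZ averages to -1.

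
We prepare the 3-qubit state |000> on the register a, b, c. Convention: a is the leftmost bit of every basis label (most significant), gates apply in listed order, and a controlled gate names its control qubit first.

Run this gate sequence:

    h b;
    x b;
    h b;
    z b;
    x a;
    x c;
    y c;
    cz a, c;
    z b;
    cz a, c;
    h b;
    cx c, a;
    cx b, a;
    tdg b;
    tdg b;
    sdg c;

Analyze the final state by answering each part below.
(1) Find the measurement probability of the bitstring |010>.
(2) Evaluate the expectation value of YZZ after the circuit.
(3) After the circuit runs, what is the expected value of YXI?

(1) The probability of measuring |010> is 1/2. Key observation: the block from step 1 through step 4 cancels to the identity and can be dropped.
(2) The expectation value of YZZ is 0.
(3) The expectation value of YXI is 1.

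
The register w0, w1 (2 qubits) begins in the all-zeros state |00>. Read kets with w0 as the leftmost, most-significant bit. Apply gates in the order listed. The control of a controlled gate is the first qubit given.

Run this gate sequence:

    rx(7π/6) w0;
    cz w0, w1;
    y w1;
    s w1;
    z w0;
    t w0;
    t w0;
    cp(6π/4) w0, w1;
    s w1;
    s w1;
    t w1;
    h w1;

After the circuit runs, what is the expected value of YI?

The expectation value of YI is -1/2.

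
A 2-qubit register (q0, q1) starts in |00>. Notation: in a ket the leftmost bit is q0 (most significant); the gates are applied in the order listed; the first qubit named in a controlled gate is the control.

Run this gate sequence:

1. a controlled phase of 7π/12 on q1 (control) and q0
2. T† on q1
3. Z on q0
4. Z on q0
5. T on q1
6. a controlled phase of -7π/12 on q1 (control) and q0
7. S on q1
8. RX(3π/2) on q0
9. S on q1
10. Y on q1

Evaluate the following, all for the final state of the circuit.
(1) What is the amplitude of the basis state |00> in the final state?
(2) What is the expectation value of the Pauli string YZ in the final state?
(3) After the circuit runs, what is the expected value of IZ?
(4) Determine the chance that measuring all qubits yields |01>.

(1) The amplitude on |00> is 0. Key observation: the block from step 1 through step 6 cancels to the identity and can be dropped.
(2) The expectation value of YZ is -1.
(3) The observable IZ averages to -1.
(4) Outcome |01> occurs with probability 1/2.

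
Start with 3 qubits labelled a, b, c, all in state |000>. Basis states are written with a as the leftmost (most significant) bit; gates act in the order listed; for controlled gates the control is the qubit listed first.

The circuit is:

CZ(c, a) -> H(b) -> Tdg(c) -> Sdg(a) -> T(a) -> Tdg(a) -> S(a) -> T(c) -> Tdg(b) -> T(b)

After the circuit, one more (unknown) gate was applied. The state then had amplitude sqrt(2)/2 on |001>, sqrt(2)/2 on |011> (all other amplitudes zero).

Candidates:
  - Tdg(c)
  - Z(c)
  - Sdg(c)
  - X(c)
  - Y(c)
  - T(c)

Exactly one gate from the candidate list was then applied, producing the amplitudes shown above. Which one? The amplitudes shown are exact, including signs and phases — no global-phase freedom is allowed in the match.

It was X(c) that produced the state shown. Key observation: steps 3-8 multiply out to the identity, so the circuit reduces to the remaining gates.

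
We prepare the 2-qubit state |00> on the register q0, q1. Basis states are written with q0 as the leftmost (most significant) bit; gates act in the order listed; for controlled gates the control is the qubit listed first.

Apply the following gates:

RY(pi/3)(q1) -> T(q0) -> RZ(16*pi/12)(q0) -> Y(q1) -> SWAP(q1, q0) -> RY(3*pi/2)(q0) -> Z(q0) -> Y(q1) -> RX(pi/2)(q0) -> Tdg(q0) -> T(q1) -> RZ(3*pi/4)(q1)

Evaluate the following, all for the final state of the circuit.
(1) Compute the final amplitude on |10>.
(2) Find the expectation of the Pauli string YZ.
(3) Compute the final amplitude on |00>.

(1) The final state's coefficient on |10> equals 0.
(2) The expectation value of YZ is -sqrt(6)/4 - sqrt(2)/4.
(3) The amplitude on |00> is 0.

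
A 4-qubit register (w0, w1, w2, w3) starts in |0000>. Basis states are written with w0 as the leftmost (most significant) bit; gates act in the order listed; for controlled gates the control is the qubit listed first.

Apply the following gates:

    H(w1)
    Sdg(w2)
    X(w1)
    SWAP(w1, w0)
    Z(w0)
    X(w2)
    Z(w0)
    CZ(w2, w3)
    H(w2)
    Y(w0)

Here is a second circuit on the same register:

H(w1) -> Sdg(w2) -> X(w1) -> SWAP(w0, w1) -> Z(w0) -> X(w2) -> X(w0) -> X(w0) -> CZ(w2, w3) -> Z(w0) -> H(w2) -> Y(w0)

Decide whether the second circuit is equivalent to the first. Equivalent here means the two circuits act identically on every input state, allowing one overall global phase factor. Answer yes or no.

Yes — the two circuits implement the same unitary up to a global phase.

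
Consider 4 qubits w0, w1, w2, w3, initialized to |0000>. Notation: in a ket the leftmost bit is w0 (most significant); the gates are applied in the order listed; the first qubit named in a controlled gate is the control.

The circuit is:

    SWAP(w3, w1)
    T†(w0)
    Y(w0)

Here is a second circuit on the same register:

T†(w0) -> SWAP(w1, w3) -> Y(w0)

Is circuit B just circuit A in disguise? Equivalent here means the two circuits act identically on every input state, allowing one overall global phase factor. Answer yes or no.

Yes, they are equivalent — the unitaries differ by at most a global phase.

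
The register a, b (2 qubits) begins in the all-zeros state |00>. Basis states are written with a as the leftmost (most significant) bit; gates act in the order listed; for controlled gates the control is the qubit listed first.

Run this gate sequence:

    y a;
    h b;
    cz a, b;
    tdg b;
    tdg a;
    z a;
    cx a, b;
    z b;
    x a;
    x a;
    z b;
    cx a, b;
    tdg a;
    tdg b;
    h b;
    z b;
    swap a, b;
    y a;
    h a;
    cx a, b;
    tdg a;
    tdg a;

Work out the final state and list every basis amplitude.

The resulting statevector has amplitude 0 on |00>, -sqrt(2)*I/2 on |01>, sqrt(2)*I/2 on |10>, 0 on |11>. Key observation: gates 7-12 undo each other exactly, leaving only the rest of the circuit to track.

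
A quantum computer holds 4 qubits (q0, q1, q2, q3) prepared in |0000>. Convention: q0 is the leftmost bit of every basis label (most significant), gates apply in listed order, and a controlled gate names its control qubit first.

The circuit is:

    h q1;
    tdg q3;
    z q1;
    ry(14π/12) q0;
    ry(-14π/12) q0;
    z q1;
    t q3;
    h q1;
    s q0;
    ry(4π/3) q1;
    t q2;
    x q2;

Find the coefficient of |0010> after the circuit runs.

|0010> carries amplitude -1/2 in the final state.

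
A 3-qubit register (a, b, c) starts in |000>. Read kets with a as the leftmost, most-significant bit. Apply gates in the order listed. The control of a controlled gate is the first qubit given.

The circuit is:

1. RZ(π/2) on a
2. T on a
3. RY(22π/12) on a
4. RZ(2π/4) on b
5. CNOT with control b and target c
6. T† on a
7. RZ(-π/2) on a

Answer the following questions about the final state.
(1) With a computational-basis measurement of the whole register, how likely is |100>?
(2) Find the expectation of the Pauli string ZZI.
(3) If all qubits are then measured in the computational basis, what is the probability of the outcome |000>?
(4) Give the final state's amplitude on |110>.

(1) A full measurement returns |100> with probability 1/2 - sqrt(3)/4.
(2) The expectation value of ZZI is sqrt(3)/2.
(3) Outcome |000> occurs with probability sqrt(3)/4 + 1/2.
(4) The amplitude on |110> is 0.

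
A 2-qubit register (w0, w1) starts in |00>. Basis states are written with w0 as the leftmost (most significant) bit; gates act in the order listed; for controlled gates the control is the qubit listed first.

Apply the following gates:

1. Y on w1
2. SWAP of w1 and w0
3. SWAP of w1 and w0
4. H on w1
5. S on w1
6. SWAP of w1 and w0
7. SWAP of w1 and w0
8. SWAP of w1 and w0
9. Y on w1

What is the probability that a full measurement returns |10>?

Outcome |10> occurs with probability 0.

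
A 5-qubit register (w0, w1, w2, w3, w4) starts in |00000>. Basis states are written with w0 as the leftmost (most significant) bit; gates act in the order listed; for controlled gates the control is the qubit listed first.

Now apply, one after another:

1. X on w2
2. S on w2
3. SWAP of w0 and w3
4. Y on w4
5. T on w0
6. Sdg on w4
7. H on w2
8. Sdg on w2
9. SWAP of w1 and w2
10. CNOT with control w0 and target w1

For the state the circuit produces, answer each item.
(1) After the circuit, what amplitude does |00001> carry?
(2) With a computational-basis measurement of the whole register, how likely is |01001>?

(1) The final state's coefficient on |00001> equals sqrt(2)*I/2.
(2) Outcome |01001> occurs with probability 1/2.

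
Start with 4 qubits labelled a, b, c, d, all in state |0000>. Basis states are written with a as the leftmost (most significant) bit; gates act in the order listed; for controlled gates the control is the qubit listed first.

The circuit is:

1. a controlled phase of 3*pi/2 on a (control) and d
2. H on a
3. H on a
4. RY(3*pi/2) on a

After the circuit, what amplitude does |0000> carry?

The amplitude on |0000> is -sqrt(2)/2. Key observation: the block from step 2 through step 3 cancels to the identity and can be dropped.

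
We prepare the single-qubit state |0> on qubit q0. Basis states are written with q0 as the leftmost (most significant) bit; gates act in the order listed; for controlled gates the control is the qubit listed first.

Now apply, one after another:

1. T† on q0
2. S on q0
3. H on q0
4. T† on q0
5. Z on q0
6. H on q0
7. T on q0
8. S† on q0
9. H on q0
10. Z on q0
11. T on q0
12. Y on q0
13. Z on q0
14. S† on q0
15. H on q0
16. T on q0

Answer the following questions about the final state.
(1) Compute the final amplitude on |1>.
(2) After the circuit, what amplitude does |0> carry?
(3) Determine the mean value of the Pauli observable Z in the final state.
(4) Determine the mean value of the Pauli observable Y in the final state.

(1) The final state's coefficient on |1> equals -1/4 - 3*exp(3*I*pi/4)/4 - I/4 + exp(I*pi/4)/4.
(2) The amplitude on |0> is -1/4 - I/4 - exp(I*pi/4)/4 + exp(3*I*pi/4)/4.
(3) The expectation value of Z is -1/2 + sqrt(2)/4.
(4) In the final state, Y has expectation 1/4 + sqrt(2)/2.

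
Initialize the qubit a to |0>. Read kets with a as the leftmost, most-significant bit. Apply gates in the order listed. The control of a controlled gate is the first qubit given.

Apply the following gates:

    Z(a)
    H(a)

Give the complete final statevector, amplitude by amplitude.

The resulting statevector has amplitude sqrt(2)/2 on |0>, sqrt(2)/2 on |1>.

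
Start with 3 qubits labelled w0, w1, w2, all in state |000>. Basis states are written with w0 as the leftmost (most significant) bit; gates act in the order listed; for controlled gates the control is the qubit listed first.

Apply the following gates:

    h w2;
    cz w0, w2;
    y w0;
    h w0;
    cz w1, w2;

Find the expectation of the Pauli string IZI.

The observable IZI averages to 1.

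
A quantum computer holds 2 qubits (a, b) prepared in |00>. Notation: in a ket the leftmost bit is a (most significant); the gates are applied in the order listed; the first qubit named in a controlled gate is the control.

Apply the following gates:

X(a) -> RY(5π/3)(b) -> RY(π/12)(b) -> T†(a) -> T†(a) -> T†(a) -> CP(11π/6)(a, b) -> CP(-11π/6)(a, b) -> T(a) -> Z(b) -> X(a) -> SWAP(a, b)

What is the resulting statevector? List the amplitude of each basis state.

The resulting statevector has amplitude I*sqrt(sqrt(2) + 2)/2 on |00>, 0 on |01>, I*sqrt(2 - sqrt(2))/2 on |10>, 0 on |11>.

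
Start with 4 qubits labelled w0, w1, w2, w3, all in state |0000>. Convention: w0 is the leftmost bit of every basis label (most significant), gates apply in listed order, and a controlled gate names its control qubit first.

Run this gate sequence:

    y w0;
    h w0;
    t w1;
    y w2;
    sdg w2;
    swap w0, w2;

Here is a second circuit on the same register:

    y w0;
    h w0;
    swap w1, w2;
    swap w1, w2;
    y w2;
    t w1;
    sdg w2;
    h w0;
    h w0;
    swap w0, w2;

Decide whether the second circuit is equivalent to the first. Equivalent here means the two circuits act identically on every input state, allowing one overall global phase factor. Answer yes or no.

Yes, they are equivalent — the unitaries differ by at most a global phase.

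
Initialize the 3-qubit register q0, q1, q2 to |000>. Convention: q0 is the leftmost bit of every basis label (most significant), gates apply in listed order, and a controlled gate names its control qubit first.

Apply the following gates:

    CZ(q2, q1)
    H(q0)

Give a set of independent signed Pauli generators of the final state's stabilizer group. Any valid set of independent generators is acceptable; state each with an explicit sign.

The stabilizer group can be generated by +XII, +IZI, +IIZ, among other valid generating sets.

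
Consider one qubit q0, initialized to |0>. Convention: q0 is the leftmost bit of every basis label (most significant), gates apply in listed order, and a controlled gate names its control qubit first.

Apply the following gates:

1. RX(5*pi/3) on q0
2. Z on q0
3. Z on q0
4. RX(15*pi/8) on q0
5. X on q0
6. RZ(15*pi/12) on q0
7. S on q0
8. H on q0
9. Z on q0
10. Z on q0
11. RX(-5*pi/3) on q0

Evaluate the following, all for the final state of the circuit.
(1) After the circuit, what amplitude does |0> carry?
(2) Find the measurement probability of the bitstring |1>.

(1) The amplitude on |0> is -sqrt(2)*exp(5*I*pi/8)*sin(pi/16)/8 + sqrt(6)*I*exp(5*I*pi/8)*sin(pi/16)/8 - 3*sqrt(2)*I*exp(-5*I*pi/8)*sin(pi/16)/8 - sqrt(6)*exp(-5*I*pi/8)*sin(pi/16)/8 - sqrt(6)*I*exp(-5*I*pi/8)*cos(pi/16)/8 - sqrt(2)*exp(-5*I*pi/8)*cos(pi/16)/8 - 3*sqrt(2)*I*exp(5*I*pi/8)*cos(pi/16)/8 + sqrt(6)*exp(5*I*pi/8)*cos(pi/16)/8.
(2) A full measurement returns |1> with probability -3*sqrt(2*sqrt(2) + 4)/32 - sqrt(12 - 6*sqrt(2))/32 + sqrt(4 - 2*sqrt(2))/32 + sqrt(6*sqrt(2) + 12)/32 + 1/2.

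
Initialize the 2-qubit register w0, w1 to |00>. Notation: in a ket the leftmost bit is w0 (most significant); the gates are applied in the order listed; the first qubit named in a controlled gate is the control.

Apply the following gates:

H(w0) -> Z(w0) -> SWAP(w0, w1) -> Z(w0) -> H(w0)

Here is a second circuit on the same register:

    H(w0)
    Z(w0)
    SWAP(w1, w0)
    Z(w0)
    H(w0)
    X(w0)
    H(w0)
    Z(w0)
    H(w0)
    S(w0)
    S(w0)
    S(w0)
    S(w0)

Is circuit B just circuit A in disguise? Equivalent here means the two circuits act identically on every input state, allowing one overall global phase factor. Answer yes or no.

Yes, they are equivalent — the unitaries differ by at most a global phase.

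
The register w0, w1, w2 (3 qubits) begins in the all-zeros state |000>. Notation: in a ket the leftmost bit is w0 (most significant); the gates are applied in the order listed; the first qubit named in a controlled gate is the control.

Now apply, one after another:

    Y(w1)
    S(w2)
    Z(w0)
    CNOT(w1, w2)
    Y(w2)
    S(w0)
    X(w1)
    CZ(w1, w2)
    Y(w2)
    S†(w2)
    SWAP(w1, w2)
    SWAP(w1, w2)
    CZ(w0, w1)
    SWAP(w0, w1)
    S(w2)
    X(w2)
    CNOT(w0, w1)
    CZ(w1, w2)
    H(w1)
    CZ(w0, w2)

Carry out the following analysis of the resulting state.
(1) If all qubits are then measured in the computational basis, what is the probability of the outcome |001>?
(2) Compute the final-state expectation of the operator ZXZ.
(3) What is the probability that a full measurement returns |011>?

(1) Outcome |001> occurs with probability 0. Key observation: the block from step 11 through step 12 cancels to the identity and can be dropped.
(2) In the final state, ZXZ has expectation 1.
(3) Outcome |011> occurs with probability 0.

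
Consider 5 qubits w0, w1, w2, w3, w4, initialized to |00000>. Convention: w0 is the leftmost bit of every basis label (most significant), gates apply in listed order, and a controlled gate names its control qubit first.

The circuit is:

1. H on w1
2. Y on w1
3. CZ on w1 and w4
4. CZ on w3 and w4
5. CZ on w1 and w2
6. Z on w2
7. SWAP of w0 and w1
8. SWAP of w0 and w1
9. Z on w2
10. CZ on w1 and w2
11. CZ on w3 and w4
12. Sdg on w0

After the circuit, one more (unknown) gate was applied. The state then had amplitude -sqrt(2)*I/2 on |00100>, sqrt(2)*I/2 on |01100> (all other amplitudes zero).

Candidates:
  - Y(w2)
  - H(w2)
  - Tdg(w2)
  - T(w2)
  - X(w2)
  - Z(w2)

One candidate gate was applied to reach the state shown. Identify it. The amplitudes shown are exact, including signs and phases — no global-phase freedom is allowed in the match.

The applied gate was X(w2). Key observation: gates 4-11 undo each other exactly, leaving only the rest of the circuit to track.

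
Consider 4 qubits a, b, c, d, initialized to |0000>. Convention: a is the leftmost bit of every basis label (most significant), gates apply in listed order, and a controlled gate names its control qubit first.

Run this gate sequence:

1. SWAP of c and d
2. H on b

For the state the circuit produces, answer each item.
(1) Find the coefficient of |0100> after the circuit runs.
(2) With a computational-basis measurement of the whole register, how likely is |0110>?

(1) |0100> carries amplitude sqrt(2)/2 in the final state.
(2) Outcome |0110> occurs with probability 0.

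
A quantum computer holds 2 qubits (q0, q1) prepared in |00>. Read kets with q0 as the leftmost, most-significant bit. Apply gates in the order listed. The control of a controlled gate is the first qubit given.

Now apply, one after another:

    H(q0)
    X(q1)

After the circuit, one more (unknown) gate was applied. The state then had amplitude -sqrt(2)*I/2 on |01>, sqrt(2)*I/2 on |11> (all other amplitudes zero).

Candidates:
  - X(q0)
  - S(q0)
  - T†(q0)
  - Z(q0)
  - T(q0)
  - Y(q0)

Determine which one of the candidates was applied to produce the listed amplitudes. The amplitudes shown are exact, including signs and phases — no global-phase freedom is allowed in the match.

It was Y(q0) that produced the state shown.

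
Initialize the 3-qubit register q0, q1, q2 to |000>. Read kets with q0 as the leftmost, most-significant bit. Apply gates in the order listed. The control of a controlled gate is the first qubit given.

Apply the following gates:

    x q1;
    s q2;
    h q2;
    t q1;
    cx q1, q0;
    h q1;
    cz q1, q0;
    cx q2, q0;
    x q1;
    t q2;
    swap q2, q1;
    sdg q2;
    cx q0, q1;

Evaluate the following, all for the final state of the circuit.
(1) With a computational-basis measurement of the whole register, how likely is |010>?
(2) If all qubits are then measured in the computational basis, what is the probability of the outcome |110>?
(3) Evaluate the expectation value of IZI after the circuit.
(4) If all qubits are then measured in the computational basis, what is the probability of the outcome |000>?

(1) Outcome |010> occurs with probability 1/4.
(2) A full measurement returns |110> with probability 1/4.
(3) The expectation value of IZI is -1.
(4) Outcome |000> occurs with probability 0.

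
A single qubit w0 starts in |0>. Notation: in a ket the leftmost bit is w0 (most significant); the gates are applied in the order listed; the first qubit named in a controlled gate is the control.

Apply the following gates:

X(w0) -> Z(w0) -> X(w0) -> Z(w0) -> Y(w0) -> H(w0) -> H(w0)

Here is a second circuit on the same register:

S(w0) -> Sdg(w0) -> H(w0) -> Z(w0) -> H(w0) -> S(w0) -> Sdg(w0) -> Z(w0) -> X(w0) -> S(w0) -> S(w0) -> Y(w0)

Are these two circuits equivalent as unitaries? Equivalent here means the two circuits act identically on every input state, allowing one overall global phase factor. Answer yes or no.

Yes — the two circuits implement the same unitary up to a global phase.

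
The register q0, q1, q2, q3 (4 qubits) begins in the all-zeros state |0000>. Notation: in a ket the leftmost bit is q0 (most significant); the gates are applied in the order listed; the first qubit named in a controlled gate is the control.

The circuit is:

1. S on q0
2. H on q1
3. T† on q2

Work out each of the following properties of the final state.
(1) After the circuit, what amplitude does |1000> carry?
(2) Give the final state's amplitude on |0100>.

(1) The final state's coefficient on |1000> equals 0.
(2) The final state's coefficient on |0100> equals sqrt(2)/2.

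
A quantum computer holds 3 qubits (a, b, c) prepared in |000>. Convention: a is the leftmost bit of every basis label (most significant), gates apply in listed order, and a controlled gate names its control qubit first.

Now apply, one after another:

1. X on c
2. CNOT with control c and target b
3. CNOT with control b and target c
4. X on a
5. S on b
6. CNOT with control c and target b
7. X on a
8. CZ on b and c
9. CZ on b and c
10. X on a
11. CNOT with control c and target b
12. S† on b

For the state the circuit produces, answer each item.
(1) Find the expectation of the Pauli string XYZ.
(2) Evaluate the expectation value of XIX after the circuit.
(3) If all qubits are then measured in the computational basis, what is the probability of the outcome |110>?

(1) In the final state, XYZ has expectation 0. Key observation: the block from step 5 through step 12 cancels to the identity and can be dropped.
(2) The expectation value of XIX is 0.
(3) The probability of measuring |110> is 1.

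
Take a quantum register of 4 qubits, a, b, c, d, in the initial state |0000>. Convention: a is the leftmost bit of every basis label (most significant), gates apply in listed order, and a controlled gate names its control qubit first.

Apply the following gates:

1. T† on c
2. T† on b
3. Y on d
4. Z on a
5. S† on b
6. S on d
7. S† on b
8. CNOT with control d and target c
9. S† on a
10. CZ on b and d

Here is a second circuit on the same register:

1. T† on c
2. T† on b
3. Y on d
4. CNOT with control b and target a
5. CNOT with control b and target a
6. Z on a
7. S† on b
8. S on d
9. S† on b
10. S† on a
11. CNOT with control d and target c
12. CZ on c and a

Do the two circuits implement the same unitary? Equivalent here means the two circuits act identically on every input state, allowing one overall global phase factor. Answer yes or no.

No — the two circuits implement different unitaries, even allowing a global phase.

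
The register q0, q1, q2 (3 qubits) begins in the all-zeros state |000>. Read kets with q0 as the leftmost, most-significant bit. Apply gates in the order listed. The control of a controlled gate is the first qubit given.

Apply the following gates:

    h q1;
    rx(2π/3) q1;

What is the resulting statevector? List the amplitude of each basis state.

After the circuit, the state carries amplitude sqrt(2)/4 - sqrt(6)*I/4 on |000>, sqrt(2)/4 - sqrt(6)*I/4 on |010>, and 0 on every other basis state.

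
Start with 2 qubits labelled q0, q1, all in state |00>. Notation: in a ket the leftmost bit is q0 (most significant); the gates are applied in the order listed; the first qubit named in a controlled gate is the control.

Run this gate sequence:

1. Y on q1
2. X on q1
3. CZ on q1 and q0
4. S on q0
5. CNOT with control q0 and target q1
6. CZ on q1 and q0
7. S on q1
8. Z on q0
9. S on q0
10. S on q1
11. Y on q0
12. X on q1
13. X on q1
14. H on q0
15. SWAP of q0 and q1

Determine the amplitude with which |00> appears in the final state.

The final state's coefficient on |00> equals -sqrt(2)/2. Key observation: gates 12-13 undo each other exactly, leaving only the rest of the circuit to track.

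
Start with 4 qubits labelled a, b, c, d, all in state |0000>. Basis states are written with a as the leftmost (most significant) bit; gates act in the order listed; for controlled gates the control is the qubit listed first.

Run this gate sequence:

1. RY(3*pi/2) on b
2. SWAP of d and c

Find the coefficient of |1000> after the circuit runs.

The amplitude on |1000> is 0.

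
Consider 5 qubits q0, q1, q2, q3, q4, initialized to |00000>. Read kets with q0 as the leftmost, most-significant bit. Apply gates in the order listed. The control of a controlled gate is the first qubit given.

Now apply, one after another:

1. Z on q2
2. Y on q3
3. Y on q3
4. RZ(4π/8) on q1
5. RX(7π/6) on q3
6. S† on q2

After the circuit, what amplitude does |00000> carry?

The final state's coefficient on |00000> equals (-sqrt(2) + sqrt(6))*exp(3*I*pi/4)/4.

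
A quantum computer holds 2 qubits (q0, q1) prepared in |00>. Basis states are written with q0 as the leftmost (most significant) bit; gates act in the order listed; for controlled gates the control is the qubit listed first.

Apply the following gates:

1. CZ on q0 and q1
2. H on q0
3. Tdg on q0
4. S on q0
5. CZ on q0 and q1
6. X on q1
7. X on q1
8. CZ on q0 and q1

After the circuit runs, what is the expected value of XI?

The observable XI averages to sqrt(2)/2. Key observation: the block from step 5 through step 8 cancels to the identity and can be dropped.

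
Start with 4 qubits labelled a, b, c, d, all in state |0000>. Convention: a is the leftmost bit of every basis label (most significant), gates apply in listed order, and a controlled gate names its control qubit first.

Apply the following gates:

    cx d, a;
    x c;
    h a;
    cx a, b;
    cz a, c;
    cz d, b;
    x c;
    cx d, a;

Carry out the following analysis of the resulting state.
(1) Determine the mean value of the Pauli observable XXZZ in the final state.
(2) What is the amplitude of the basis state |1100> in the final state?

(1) The expectation value of XXZZ is -1.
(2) The final state's coefficient on |1100> equals -sqrt(2)/2.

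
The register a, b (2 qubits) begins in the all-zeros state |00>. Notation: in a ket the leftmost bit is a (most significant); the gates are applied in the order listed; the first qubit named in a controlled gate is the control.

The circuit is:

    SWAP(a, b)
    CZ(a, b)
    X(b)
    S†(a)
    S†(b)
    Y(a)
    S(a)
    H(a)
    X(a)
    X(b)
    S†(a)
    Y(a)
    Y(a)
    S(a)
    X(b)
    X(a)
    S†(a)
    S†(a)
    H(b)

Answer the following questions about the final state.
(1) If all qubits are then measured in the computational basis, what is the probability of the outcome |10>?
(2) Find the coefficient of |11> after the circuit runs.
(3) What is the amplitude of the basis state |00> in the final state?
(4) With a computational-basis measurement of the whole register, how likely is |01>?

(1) The probability of measuring |10> is 1/4. Key observation: gates 9-16 undo each other exactly, leaving only the rest of the circuit to track.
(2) The final state's coefficient on |11> equals -I/2.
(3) |00> carries amplitude I/2 in the final state.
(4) Outcome |01> occurs with probability 1/4.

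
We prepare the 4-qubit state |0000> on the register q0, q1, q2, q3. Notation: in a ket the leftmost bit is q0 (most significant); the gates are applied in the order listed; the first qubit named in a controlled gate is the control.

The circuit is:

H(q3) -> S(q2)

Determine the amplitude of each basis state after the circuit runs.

After the circuit, the state carries amplitude sqrt(2)/2 on |0000>, sqrt(2)/2 on |0001>, and 0 on every other basis state.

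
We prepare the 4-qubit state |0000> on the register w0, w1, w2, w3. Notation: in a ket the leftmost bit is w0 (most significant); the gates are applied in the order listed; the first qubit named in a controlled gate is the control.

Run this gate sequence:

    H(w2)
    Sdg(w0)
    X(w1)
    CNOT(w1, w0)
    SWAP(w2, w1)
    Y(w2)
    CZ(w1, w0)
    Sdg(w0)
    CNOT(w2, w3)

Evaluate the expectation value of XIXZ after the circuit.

In the final state, XIXZ has expectation 0.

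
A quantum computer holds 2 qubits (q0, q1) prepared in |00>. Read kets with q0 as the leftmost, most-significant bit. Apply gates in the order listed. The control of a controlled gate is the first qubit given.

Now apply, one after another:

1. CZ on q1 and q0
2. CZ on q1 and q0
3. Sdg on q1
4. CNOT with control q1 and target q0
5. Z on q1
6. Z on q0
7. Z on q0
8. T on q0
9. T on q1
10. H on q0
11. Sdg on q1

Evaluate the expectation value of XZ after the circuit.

The expectation value of XZ is 1.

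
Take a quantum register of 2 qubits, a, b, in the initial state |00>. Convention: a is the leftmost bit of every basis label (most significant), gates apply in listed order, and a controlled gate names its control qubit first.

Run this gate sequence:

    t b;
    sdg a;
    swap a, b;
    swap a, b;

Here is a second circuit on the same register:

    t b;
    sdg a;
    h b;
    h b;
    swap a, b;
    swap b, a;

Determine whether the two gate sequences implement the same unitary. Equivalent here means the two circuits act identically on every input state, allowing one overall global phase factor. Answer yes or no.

Yes, they are equivalent — the unitaries differ by at most a global phase.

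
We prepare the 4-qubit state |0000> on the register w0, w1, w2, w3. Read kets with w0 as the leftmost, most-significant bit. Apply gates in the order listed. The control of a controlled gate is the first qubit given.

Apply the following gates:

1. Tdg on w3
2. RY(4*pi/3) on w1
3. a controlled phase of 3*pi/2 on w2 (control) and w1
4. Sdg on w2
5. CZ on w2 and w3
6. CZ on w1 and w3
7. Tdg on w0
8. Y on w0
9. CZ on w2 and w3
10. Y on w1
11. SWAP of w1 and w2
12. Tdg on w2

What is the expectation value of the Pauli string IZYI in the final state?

The observable IZYI averages to -sqrt(6)/4.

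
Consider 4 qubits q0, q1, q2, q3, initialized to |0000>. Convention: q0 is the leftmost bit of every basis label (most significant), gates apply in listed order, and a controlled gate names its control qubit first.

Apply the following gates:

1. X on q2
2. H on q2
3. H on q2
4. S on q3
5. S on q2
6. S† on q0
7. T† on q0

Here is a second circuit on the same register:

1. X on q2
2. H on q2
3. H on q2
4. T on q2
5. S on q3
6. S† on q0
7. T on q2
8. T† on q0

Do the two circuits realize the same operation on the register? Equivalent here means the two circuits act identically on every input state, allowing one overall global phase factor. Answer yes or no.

Yes — the two circuits implement the same unitary up to a global phase.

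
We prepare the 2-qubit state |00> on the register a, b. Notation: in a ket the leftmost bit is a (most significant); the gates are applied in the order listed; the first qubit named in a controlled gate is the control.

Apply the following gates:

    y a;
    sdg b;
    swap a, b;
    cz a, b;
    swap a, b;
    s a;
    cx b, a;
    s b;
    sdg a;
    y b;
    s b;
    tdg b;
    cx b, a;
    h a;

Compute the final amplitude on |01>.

The final state's coefficient on |01> equals -sqrt(2)*exp(I*pi/4)/2.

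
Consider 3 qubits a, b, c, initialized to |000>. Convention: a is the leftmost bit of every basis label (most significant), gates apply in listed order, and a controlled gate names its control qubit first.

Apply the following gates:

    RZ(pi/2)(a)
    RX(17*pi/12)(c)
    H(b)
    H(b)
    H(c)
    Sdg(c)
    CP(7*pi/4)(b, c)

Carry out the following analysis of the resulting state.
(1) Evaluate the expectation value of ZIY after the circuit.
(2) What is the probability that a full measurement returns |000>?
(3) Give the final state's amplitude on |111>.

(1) In the final state, ZIY has expectation -sqrt(2)/4 + sqrt(6)/4. Key observation: the block from step 3 through step 4 cancels to the identity and can be dropped.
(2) A full measurement returns |000> with probability 1/2.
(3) The final state's coefficient on |111> equals 0.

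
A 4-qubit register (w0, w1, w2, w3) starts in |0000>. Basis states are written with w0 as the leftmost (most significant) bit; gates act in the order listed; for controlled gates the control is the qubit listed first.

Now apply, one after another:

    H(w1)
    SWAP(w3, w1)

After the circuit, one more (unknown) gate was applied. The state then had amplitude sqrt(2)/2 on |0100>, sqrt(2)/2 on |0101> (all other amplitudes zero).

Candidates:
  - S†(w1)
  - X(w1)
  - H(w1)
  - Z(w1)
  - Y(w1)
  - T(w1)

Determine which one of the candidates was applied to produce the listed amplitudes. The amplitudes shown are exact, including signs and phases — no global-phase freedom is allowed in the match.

The unique candidate consistent with the amplitudes is X(w1).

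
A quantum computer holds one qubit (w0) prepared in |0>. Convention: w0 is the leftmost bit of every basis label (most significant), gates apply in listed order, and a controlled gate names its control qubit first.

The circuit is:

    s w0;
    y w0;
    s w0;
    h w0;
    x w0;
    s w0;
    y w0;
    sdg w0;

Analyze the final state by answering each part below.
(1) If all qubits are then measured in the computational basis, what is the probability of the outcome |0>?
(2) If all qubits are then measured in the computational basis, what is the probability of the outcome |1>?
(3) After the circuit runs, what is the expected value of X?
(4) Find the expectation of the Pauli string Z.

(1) The probability of measuring |0> is 1/2.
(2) A full measurement returns |1> with probability 1/2.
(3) In the final state, X has expectation -1.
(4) The expectation value of Z is 0.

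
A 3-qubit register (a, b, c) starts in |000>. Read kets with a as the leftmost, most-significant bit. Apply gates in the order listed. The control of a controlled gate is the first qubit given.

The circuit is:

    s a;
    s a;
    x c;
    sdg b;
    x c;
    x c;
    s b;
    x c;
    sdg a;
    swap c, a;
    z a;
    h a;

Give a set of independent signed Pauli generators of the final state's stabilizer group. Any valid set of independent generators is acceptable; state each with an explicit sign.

One valid set of independent stabilizer generators is +XII, +IZI, +IIZ (any independent generating set of the same group is equally correct). Key observation: steps 2-9 multiply out to the identity, so the circuit reduces to the remaining gates.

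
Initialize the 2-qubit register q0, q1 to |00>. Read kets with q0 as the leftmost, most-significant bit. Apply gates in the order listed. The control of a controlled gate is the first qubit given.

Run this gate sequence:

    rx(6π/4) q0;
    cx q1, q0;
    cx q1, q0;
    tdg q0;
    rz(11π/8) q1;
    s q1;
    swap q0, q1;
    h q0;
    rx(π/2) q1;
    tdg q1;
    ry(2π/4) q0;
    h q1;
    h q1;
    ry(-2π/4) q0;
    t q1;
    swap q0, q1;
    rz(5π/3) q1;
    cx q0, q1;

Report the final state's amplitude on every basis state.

The final amplitudes are sqrt(2)*(-1 - exp(I*pi/4))*exp(11*I*pi/48)/4 on |00>, sqrt(2)*(1 + exp(I*pi/4))*exp(43*I*pi/48)/4 on |01>, sqrt(2)*(-exp(3*I*pi/4) + I)*exp(43*I*pi/48)/4 on |10>, sqrt(2)*(-1 + exp(I*pi/4))*exp(35*I*pi/48)/4 on |11>. Key observation: steps 10-15 multiply out to the identity, so the circuit reduces to the remaining gates.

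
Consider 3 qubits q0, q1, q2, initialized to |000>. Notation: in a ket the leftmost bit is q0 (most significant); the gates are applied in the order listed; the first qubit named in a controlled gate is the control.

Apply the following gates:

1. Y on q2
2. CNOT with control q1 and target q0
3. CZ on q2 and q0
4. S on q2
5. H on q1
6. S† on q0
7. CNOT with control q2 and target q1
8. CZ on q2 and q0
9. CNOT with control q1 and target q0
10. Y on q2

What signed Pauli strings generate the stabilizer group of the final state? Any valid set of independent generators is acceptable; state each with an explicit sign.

One valid set of independent stabilizer generators is +XXI, +ZZI, +IIZ (any independent generating set of the same group is equally correct).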